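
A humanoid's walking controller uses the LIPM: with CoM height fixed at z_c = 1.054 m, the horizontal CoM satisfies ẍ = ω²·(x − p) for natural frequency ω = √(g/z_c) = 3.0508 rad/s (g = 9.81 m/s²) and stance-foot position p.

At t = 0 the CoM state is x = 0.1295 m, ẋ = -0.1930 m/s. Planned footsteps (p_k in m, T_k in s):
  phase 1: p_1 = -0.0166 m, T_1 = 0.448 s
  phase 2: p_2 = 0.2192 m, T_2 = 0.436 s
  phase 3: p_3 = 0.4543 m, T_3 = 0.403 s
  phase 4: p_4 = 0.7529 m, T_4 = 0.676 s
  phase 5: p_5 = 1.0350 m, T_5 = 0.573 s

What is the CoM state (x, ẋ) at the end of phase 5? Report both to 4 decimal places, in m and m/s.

x = 1.3292, ẋ = 1.0731

phase 1: p=-0.0166, T=0.448, ωT=1.366758, cosh=2.088773, sinh=1.833841; start (x,ẋ)=(0.129500, -0.193000) → end (x,ẋ)=(0.172557, 0.414250)
phase 2: p=0.2192, T=0.436, ωT=1.330149, cosh=2.023022, sinh=1.758584; start (x,ẋ)=(0.172557, 0.414250) → end (x,ẋ)=(0.363628, 0.587794)
phase 3: p=0.4543, T=0.403, ωT=1.229472, cosh=1.855936, sinh=1.563489; start (x,ẋ)=(0.363628, 0.587794) → end (x,ẋ)=(0.587254, 0.658412)
phase 4: p=0.7529, T=0.676, ωT=2.062341, cosh=3.995757, sinh=3.868601; start (x,ẋ)=(0.587254, 0.658412) → end (x,ẋ)=(0.925926, 0.675848)
phase 5: p=1.0350, T=0.573, ωT=1.748108, cosh=2.958915, sinh=2.784812; start (x,ẋ)=(0.925926, 0.675848) → end (x,ẋ)=(1.329183, 1.073095)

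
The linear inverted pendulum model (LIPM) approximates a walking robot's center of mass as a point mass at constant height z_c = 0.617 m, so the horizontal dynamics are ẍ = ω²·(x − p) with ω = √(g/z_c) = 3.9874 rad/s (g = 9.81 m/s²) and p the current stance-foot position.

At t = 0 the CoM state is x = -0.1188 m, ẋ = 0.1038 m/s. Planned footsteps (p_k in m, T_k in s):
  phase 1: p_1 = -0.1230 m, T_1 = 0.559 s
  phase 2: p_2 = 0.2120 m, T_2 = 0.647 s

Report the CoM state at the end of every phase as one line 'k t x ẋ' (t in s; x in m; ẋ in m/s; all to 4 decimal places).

phase 1: p=-0.1230, T=0.559, ωT=2.228957, cosh=4.698904, sinh=4.591263; start (x,ẋ)=(-0.118800, 0.103800) → end (x,ẋ)=(0.016255, 0.564637)
phase 2: p=0.2120, T=0.647, ωT=2.579848, cosh=6.635458, sinh=6.559672; start (x,ẋ)=(0.016255, 0.564637) → end (x,ẋ)=(-0.157973, -1.373287)

1 0.5590 0.0163 0.5646
2 1.2060 -0.1580 -1.3733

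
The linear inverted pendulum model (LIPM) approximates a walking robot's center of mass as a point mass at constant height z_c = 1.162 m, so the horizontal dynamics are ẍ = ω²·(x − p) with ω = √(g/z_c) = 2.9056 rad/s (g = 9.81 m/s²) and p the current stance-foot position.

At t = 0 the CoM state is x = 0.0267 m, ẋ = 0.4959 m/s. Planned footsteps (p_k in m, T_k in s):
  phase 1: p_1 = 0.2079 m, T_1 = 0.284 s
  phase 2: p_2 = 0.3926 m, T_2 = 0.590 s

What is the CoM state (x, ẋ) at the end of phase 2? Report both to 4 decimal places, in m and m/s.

x = -0.2174, ẋ = -1.5952

phase 1: p=0.2079, T=0.284, ωT=0.825190, cosh=1.360233, sinh=0.922082; start (x,ẋ)=(0.026700, 0.495900) → end (x,ẋ)=(0.118798, 0.189069)
phase 2: p=0.3926, T=0.590, ωT=1.714304, cosh=2.866449, sinh=2.686360; start (x,ẋ)=(0.118798, 0.189069) → end (x,ẋ)=(-0.217438, -1.595204)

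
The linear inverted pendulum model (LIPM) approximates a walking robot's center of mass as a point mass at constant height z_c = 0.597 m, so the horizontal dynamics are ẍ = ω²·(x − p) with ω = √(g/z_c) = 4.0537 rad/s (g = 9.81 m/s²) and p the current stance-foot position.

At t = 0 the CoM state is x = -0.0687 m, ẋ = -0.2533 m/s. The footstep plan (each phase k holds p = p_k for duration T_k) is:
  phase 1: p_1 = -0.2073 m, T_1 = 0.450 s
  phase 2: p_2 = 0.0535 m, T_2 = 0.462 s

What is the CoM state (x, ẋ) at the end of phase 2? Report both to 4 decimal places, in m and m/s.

x = 0.7221, ẋ = 2.8528

phase 1: p=-0.2073, T=0.450, ωT=1.824165, cosh=3.179485, sinh=3.018133; start (x,ẋ)=(-0.068700, -0.253300) → end (x,ẋ)=(0.044785, 0.890353)
phase 2: p=0.0535, T=0.462, ωT=1.872809, cosh=3.330121, sinh=3.176429; start (x,ẋ)=(0.044785, 0.890353) → end (x,ẋ)=(0.722148, 2.852768)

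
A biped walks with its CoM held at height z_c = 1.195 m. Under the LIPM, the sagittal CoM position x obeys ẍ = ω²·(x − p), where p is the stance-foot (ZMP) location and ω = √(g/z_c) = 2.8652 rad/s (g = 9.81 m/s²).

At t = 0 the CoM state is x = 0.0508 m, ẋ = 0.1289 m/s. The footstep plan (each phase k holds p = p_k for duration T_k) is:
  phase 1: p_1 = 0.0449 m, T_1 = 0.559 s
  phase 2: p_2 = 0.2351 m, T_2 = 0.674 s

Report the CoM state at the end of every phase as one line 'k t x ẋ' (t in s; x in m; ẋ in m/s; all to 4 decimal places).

phase 1: p=0.0449, T=0.559, ωT=1.601647, cosh=2.581380, sinh=2.379816; start (x,ẋ)=(0.050800, 0.128900) → end (x,ẋ)=(0.167194, 0.372970)
phase 2: p=0.2351, T=0.674, ωT=1.931145, cosh=3.521192, sinh=3.376210; start (x,ẋ)=(0.167194, 0.372970) → end (x,ẋ)=(0.435478, 0.656405)

1 0.5590 0.1672 0.3730
2 1.2330 0.4355 0.6564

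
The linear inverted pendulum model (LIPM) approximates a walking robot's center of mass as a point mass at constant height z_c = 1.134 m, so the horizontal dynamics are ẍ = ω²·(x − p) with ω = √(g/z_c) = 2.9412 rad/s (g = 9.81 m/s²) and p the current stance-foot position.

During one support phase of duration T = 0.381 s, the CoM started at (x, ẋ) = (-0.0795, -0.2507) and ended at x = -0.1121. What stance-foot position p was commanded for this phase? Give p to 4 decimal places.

ωT = 2.9412·0.381 = 1.120597; cosh(ωT) = 1.696385, sinh(ωT) = 1.370300
x(T) = p + (x₀−p)·cosh(ωT) + (ẋ₀/ω)·sinh(ωT) ⇒ p·(1 − cosh) = x(T) − x₀·cosh − (ẋ₀/ω)·sinh
numerator   = -0.1121 − (-0.0795)·1.696385 − (-0.2507/2.9412)·1.370300 = 0.139563
denominator = 1 − 1.696385 = -0.696385
p = 0.139563 / -0.696385 = -0.2004

p = -0.2004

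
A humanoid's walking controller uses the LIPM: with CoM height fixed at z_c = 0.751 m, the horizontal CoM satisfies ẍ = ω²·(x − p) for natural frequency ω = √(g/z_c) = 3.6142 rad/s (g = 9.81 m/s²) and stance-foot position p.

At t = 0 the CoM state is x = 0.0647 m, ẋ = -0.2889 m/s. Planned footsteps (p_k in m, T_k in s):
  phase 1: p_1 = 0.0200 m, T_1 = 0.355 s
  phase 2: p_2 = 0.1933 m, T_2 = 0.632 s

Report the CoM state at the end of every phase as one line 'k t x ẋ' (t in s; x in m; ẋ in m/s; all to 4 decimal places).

1 0.3550 -0.0263 -0.2921
2 0.9870 -1.2884 -5.3042

phase 1: p=0.0200, T=0.355, ωT=1.283041, cosh=1.942393, sinh=1.665200; start (x,ẋ)=(0.064700, -0.288900) → end (x,ẋ)=(-0.026282, -0.292136)
phase 2: p=0.1933, T=0.632, ωT=2.284174, cosh=4.959718, sinh=4.857860; start (x,ẋ)=(-0.026282, -0.292136) → end (x,ẋ)=(-1.288428, -5.304182)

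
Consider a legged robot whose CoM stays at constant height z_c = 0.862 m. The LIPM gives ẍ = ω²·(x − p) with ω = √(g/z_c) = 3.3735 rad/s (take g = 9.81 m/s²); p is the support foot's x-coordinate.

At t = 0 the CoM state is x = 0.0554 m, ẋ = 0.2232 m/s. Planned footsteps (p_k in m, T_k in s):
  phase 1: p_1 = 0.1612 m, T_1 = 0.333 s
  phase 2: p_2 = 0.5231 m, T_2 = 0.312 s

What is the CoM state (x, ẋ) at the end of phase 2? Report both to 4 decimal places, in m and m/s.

x = -0.2428, ẋ = -2.0919

phase 1: p=0.1612, T=0.333, ωT=1.123376, cosh=1.700199, sinh=1.375018; start (x,ẋ)=(0.055400, 0.223200) → end (x,ẋ)=(0.072294, -0.111282)
phase 2: p=0.5231, T=0.312, ωT=1.052532, cosh=1.606974, sinh=1.257922; start (x,ẋ)=(0.072294, -0.111282) → end (x,ẋ)=(-0.242829, -2.091867)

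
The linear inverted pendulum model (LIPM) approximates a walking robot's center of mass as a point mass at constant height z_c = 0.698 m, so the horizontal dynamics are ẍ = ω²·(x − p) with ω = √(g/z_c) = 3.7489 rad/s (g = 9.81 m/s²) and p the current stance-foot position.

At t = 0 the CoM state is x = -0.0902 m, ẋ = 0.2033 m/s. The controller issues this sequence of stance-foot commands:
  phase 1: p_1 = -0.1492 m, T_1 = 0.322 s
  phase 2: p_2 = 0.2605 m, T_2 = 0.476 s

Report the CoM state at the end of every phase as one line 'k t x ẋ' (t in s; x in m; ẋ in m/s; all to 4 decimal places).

phase 1: p=-0.1492, T=0.322, ωT=1.207146, cosh=1.821488, sinh=1.522439; start (x,ẋ)=(-0.090200, 0.203300) → end (x,ẋ)=(0.040828, 0.707049)
phase 2: p=0.2605, T=0.476, ωT=1.784476, cosh=3.062173, sinh=2.894288; start (x,ẋ)=(0.040828, 0.707049) → end (x,ẋ)=(0.133696, -0.218416)

1 0.3220 0.0408 0.7070
2 0.7980 0.1337 -0.2184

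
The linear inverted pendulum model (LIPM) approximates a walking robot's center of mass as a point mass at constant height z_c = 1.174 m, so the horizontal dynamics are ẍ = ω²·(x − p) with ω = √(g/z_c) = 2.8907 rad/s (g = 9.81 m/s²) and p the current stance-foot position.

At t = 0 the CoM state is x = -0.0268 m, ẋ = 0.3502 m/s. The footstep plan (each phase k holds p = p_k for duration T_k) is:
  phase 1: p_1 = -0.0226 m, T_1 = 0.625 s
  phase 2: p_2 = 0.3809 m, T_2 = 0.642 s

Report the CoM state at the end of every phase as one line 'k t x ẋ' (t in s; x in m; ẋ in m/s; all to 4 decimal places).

1 0.6250 0.3232 1.0592
2 1.2670 1.3352 2.9504

phase 1: p=-0.0226, T=0.625, ωT=1.806687, cosh=3.127219, sinh=2.963021; start (x,ẋ)=(-0.026800, 0.350200) → end (x,ẋ)=(0.323227, 1.059178)
phase 2: p=0.3809, T=0.642, ωT=1.855829, cosh=3.276662, sinh=3.120339; start (x,ẋ)=(0.323227, 1.059178) → end (x,ẋ)=(1.335246, 2.950363)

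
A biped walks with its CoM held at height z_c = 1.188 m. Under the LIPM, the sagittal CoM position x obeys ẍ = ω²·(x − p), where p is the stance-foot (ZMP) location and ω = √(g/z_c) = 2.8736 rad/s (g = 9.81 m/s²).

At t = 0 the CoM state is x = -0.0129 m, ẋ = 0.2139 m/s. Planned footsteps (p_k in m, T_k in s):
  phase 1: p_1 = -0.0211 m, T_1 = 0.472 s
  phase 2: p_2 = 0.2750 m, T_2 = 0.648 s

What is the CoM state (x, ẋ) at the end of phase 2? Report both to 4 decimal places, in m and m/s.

x = 0.3301, ẋ = 0.2983

phase 1: p=-0.0211, T=0.472, ωT=1.356339, cosh=2.069779, sinh=1.812177; start (x,ẋ)=(-0.012900, 0.213900) → end (x,ẋ)=(0.130764, 0.485427)
phase 2: p=0.2750, T=0.648, ωT=1.862093, cosh=3.296271, sinh=3.140924; start (x,ẋ)=(0.130764, 0.485427) → end (x,ẋ)=(0.330144, 0.298258)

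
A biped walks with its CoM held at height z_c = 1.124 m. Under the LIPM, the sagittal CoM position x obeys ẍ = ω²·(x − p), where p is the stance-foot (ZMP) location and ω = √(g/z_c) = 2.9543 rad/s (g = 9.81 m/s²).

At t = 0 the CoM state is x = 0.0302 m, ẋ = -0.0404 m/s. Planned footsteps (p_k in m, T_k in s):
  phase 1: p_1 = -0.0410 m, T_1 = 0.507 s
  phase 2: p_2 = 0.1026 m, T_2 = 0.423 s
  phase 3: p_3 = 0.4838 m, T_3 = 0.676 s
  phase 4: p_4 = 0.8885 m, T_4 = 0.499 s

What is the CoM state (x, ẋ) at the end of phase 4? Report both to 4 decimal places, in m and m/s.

phase 1: p=-0.0410, T=0.507, ωT=1.497830, cosh=2.347795, sinh=2.124180; start (x,ẋ)=(0.030200, -0.040400) → end (x,ẋ)=(0.097115, 0.351962)
phase 2: p=0.1026, T=0.423, ωT=1.249669, cosh=1.887894, sinh=1.601294; start (x,ẋ)=(0.097115, 0.351962) → end (x,ẋ)=(0.283016, 0.638519)
phase 3: p=0.4838, T=0.676, ωT=1.997107, cosh=3.751718, sinh=3.615991; start (x,ẋ)=(0.283016, 0.638519) → end (x,ẋ)=(0.512045, 0.250619)
phase 4: p=0.8885, T=0.499, ωT=1.474196, cosh=2.298242, sinh=2.069279; start (x,ẋ)=(0.512045, 0.250619) → end (x,ẋ)=(0.198857, -1.725388)

x = 0.1989, ẋ = -1.7254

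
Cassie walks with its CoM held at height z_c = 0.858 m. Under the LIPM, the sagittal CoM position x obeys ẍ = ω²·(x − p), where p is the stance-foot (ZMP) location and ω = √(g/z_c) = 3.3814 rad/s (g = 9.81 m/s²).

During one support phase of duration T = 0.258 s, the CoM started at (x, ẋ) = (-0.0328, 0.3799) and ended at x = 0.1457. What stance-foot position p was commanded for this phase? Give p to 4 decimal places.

ωT = 3.3814·0.258 = 0.872401; cosh(ωT) = 1.405298, sinh(ωT) = 0.987351
x(T) = p + (x₀−p)·cosh(ωT) + (ẋ₀/ω)·sinh(ωT) ⇒ p·(1 − cosh) = x(T) − x₀·cosh − (ẋ₀/ω)·sinh
numerator   = 0.1457 − (-0.0328)·1.405298 − (0.3799/3.3814)·0.987351 = 0.080865
denominator = 1 − 1.405298 = -0.405298
p = 0.080865 / -0.405298 = -0.1995

p = -0.1995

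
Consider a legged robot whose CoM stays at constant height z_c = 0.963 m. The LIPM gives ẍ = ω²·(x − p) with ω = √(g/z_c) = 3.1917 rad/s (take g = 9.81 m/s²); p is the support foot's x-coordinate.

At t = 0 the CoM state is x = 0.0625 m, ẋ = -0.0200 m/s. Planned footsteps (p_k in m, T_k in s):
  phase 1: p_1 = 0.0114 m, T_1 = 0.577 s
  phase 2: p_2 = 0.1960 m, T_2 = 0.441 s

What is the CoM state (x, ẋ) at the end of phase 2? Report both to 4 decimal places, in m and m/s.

x = 0.3750, ẋ = 0.7085

phase 1: p=0.0114, T=0.577, ωT=1.841611, cosh=3.232626, sinh=3.074064; start (x,ẋ)=(0.062500, -0.020000) → end (x,ẋ)=(0.157324, 0.436715)
phase 2: p=0.1960, T=0.441, ωT=1.407540, cosh=2.165318, sinh=1.920573; start (x,ẋ)=(0.157324, 0.436715) → end (x,ẋ)=(0.375043, 0.708548)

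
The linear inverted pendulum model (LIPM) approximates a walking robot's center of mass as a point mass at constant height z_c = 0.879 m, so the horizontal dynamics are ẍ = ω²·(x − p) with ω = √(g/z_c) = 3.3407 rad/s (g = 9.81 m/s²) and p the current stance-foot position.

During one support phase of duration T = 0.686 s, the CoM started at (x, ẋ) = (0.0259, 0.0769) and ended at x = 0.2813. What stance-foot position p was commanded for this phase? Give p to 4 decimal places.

p = -0.0098

ωT = 3.3407·0.686 = 2.291720; cosh(ωT) = 4.996516, sinh(ωT) = 4.895423
x(T) = p + (x₀−p)·cosh(ωT) + (ẋ₀/ω)·sinh(ωT) ⇒ p·(1 − cosh) = x(T) − x₀·cosh − (ẋ₀/ω)·sinh
numerator   = 0.2813 − (0.0259)·4.996516 − (0.0769/3.3407)·4.895423 = 0.039202
denominator = 1 − 4.996516 = -3.996516
p = 0.039202 / -3.996516 = -0.0098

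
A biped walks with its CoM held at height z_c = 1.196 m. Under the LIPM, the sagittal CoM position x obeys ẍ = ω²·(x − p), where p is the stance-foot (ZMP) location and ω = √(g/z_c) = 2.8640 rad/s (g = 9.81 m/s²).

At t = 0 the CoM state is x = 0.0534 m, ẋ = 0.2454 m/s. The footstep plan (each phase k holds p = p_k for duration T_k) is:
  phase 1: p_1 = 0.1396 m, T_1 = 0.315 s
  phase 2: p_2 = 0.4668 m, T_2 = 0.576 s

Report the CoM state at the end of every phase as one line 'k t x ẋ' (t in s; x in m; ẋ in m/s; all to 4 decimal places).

1 0.3150 0.1041 0.0980
2 0.8910 -0.4262 -2.3392

phase 1: p=0.1396, T=0.315, ωT=0.902160, cosh=1.435307, sinh=1.029615; start (x,ẋ)=(0.053400, 0.245400) → end (x,ẋ)=(0.104098, 0.098036)
phase 2: p=0.4668, T=0.576, ωT=1.649664, cosh=2.698673, sinh=2.506558; start (x,ẋ)=(0.104098, 0.098036) → end (x,ẋ)=(-0.426212, -2.339188)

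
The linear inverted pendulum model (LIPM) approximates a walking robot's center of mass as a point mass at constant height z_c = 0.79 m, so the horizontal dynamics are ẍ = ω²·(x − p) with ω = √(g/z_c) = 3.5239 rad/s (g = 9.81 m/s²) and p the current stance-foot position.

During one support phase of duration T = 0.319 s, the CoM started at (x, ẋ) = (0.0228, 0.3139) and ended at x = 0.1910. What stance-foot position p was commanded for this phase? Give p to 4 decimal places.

ωT = 3.5239·0.319 = 1.124124; cosh(ωT) = 1.701229, sinh(ωT) = 1.376292
x(T) = p + (x₀−p)·cosh(ωT) + (ẋ₀/ω)·sinh(ωT) ⇒ p·(1 − cosh) = x(T) − x₀·cosh − (ẋ₀/ω)·sinh
numerator   = 0.1910 − (0.0228)·1.701229 − (0.3139/3.5239)·1.376292 = 0.029615
denominator = 1 − 1.701229 = -0.701229
p = 0.029615 / -0.701229 = -0.0422

p = -0.0422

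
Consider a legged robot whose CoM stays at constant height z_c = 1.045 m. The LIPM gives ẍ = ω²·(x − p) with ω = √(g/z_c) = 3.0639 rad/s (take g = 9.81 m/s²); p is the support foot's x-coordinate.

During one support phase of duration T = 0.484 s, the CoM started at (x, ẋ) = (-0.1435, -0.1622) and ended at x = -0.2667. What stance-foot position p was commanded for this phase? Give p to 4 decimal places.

ωT = 3.0639·0.484 = 1.482928; cosh(ωT) = 2.316399, sinh(ωT) = 2.089427
x(T) = p + (x₀−p)·cosh(ωT) + (ẋ₀/ω)·sinh(ωT) ⇒ p·(1 − cosh) = x(T) − x₀·cosh − (ẋ₀/ω)·sinh
numerator   = -0.2667 − (-0.1435)·2.316399 − (-0.1622/3.0639)·2.089427 = 0.176316
denominator = 1 − 2.316399 = -1.316399
p = 0.176316 / -1.316399 = -0.1339

p = -0.1339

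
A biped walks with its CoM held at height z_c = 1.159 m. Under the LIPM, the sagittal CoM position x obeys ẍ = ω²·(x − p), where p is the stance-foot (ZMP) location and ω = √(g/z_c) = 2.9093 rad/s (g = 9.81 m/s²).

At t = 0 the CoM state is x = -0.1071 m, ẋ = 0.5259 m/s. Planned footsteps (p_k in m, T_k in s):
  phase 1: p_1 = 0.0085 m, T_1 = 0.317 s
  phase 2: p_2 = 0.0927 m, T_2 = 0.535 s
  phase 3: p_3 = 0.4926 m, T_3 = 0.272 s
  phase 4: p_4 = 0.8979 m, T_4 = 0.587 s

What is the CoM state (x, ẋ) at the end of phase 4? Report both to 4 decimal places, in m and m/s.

x = -0.4090, ẋ = -3.4825

phase 1: p=0.0085, T=0.317, ωT=0.922248, cosh=1.456281, sinh=1.058657; start (x,ẋ)=(-0.107100, 0.525900) → end (x,ẋ)=(0.031522, 0.409816)
phase 2: p=0.0927, T=0.535, ωT=1.556476, cosh=2.476478, sinh=2.265600; start (x,ẋ)=(0.031522, 0.409816) → end (x,ẋ)=(0.260336, 0.611658)
phase 3: p=0.4926, T=0.272, ωT=0.791330, cosh=1.329785, sinh=0.876543; start (x,ẋ)=(0.260336, 0.611658) → end (x,ẋ)=(0.368026, 0.221071)
phase 4: p=0.8979, T=0.587, ωT=1.707759, cosh=2.848929, sinh=2.667657; start (x,ẋ)=(0.368026, 0.221071) → end (x,ẋ)=(-0.408965, -3.482547)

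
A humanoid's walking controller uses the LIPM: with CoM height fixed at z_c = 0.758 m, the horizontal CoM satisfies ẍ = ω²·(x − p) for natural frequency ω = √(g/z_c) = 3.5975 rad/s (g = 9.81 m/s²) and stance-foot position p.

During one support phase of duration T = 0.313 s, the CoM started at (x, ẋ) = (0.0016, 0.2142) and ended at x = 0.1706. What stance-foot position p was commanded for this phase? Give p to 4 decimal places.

ωT = 3.5975·0.313 = 1.126018; cosh(ωT) = 1.703837, sinh(ωT) = 1.379515
x(T) = p + (x₀−p)·cosh(ωT) + (ẋ₀/ω)·sinh(ωT) ⇒ p·(1 − cosh) = x(T) − x₀·cosh − (ẋ₀/ω)·sinh
numerator   = 0.1706 − (0.0016)·1.703837 − (0.2142/3.5975)·1.379515 = 0.085736
denominator = 1 − 1.703837 = -0.703837
p = 0.085736 / -0.703837 = -0.1218

p = -0.1218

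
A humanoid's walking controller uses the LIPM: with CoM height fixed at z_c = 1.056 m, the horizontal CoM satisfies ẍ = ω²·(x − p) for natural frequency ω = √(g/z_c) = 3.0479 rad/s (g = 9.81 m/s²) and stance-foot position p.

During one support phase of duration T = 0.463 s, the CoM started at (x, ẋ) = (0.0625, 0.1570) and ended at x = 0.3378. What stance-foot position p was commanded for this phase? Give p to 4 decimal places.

p = -0.0876

ωT = 3.0479·0.463 = 1.411178; cosh(ωT) = 2.172319, sinh(ωT) = 1.928463
x(T) = p + (x₀−p)·cosh(ωT) + (ẋ₀/ω)·sinh(ωT) ⇒ p·(1 − cosh) = x(T) − x₀·cosh − (ẋ₀/ω)·sinh
numerator   = 0.3378 − (0.0625)·2.172319 − (0.1570/3.0479)·1.928463 = 0.102693
denominator = 1 − 2.172319 = -1.172319
p = 0.102693 / -1.172319 = -0.0876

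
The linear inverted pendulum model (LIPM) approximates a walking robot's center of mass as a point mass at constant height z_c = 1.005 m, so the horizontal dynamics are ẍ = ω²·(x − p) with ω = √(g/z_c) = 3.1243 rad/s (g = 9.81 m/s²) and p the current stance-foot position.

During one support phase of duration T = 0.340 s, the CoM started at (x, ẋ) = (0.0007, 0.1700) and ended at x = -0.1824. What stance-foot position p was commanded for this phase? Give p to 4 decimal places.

p = 0.4083

ωT = 3.1243·0.340 = 1.062262; cosh(ωT) = 1.619290, sinh(ωT) = 1.273617
x(T) = p + (x₀−p)·cosh(ωT) + (ẋ₀/ω)·sinh(ωT) ⇒ p·(1 − cosh) = x(T) − x₀·cosh − (ẋ₀/ω)·sinh
numerator   = -0.1824 − (0.0007)·1.619290 − (0.1700/3.1243)·1.273617 = -0.252834
denominator = 1 − 1.619290 = -0.619290
p = -0.252834 / -0.619290 = 0.4083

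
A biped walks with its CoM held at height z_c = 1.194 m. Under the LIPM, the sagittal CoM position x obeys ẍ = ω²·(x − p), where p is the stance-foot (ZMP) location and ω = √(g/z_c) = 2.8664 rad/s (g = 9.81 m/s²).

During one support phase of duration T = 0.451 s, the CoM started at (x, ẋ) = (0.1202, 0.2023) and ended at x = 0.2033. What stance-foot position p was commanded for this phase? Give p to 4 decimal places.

ωT = 2.8664·0.451 = 1.292746; cosh(ωT) = 1.958647, sinh(ωT) = 1.684131
x(T) = p + (x₀−p)·cosh(ωT) + (ẋ₀/ω)·sinh(ωT) ⇒ p·(1 − cosh) = x(T) − x₀·cosh − (ẋ₀/ω)·sinh
numerator   = 0.2033 − (0.1202)·1.958647 − (0.2023/2.8664)·1.684131 = -0.150989
denominator = 1 − 1.958647 = -0.958647
p = -0.150989 / -0.958647 = 0.1575

p = 0.1575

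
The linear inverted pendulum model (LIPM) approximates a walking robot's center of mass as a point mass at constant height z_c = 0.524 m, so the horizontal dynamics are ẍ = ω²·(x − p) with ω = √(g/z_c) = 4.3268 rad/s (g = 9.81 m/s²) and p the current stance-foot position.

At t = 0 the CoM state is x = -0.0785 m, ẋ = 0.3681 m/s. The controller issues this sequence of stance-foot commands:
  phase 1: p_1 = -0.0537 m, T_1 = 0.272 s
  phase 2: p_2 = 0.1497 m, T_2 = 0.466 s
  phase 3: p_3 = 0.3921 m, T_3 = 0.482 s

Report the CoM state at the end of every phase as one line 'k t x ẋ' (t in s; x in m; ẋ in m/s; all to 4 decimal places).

1 0.2720 0.0271 0.4963
2 0.7380 0.1044 -0.0593
3 1.2200 -0.8378 -5.1743

phase 1: p=-0.0537, T=0.272, ωT=1.176890, cosh=1.776252, sinh=1.468016; start (x,ẋ)=(-0.078500, 0.368100) → end (x,ẋ)=(0.027140, 0.496313)
phase 2: p=0.1497, T=0.466, ωT=2.016289, cosh=3.821775, sinh=3.688626; start (x,ẋ)=(0.027140, 0.496313) → end (x,ẋ)=(0.104412, -0.059260)
phase 3: p=0.3921, T=0.482, ωT=2.085518, cosh=4.086500, sinh=3.962257; start (x,ẋ)=(0.104412, -0.059260) → end (x,ẋ)=(-0.837804, -5.174260)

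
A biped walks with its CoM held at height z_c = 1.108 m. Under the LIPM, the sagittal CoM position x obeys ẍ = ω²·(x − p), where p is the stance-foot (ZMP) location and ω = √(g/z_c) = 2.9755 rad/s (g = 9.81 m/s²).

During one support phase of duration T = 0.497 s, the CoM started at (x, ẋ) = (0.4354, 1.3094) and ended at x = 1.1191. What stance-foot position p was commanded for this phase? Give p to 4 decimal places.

ωT = 2.9755·0.497 = 1.478823; cosh(ωT) = 2.307843, sinh(ωT) = 2.079937
x(T) = p + (x₀−p)·cosh(ωT) + (ẋ₀/ω)·sinh(ωT) ⇒ p·(1 − cosh) = x(T) − x₀·cosh − (ẋ₀/ω)·sinh
numerator   = 1.1191 − (0.4354)·2.307843 − (1.3094/2.9755)·2.079937 = -0.801033
denominator = 1 − 2.307843 = -1.307843
p = -0.801033 / -1.307843 = 0.6125

p = 0.6125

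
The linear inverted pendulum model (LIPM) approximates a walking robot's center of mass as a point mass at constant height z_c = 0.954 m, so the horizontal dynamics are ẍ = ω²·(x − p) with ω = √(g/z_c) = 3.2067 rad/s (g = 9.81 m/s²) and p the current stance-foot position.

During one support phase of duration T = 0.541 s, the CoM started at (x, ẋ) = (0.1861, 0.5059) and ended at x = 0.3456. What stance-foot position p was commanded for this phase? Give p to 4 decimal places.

ωT = 3.2067·0.541 = 1.734825; cosh(ωT) = 2.922183, sinh(ωT) = 2.745752
x(T) = p + (x₀−p)·cosh(ωT) + (ẋ₀/ω)·sinh(ωT) ⇒ p·(1 − cosh) = x(T) − x₀·cosh − (ẋ₀/ω)·sinh
numerator   = 0.3456 − (0.1861)·2.922183 − (0.5059/3.2067)·2.745752 = -0.631397
denominator = 1 − 2.922183 = -1.922183
p = -0.631397 / -1.922183 = 0.3285

p = 0.3285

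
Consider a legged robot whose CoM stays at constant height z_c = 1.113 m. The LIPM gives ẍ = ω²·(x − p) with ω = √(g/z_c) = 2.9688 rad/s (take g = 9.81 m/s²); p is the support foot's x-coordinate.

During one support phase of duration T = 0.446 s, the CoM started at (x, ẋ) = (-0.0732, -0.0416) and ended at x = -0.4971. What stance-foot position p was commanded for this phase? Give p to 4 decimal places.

ωT = 2.9688·0.446 = 1.324085; cosh(ωT) = 2.012395, sinh(ωT) = 1.746349
x(T) = p + (x₀−p)·cosh(ωT) + (ẋ₀/ω)·sinh(ωT) ⇒ p·(1 − cosh) = x(T) − x₀·cosh − (ẋ₀/ω)·sinh
numerator   = -0.4971 − (-0.0732)·2.012395 − (-0.0416/2.9688)·1.746349 = -0.325322
denominator = 1 − 2.012395 = -1.012395
p = -0.325322 / -1.012395 = 0.3213

p = 0.3213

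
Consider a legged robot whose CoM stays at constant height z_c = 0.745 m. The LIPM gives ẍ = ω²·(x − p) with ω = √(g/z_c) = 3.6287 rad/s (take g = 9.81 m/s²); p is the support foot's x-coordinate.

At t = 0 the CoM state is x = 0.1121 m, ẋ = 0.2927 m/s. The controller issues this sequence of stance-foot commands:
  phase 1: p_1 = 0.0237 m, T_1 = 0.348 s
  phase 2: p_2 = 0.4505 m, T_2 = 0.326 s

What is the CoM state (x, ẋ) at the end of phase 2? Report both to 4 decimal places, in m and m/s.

phase 1: p=0.0237, T=0.348, ωT=1.262788, cosh=1.909064, sinh=1.626199; start (x,ẋ)=(0.112100, 0.292700) → end (x,ẋ)=(0.323634, 1.080430)
phase 2: p=0.4505, T=0.326, ωT=1.182956, cosh=1.785190, sinh=1.478819; start (x,ẋ)=(0.323634, 1.080430) → end (x,ẋ)=(0.664333, 1.247989)

x = 0.6643, ẋ = 1.2480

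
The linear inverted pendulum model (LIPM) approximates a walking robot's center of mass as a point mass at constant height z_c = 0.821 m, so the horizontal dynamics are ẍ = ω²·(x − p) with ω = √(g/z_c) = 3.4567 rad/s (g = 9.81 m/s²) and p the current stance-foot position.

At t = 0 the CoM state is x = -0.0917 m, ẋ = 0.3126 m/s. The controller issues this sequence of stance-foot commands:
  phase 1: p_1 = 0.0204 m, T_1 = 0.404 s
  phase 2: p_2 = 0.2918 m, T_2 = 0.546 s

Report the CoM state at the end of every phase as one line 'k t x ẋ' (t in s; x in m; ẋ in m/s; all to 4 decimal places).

1 0.4040 -0.0484 -0.0647
2 0.9500 -0.9175 -4.0117

phase 1: p=0.0204, T=0.404, ωT=1.396507, cosh=2.144259, sinh=1.896800; start (x,ẋ)=(-0.091700, 0.312600) → end (x,ẋ)=(-0.048438, -0.064707)
phase 2: p=0.2918, T=0.546, ωT=1.887358, cosh=3.376688, sinh=3.225217; start (x,ẋ)=(-0.048438, -0.064707) → end (x,ẋ)=(-0.917452, -4.011675)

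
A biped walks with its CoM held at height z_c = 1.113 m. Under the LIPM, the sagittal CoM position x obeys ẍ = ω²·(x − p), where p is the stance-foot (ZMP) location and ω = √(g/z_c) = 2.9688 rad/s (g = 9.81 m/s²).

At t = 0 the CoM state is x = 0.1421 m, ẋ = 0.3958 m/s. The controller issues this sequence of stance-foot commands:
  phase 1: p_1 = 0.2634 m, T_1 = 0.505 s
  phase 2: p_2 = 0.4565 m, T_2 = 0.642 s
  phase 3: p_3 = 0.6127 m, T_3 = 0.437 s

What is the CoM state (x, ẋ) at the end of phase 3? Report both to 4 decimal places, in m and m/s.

phase 1: p=0.2634, T=0.505, ωT=1.499244, cosh=2.350801, sinh=2.127502; start (x,ẋ)=(0.142100, 0.395800) → end (x,ẋ)=(0.261886, 0.164301)
phase 2: p=0.4565, T=0.642, ωT=1.905970, cosh=3.437302, sinh=3.288624; start (x,ẋ)=(0.261886, 0.164301) → end (x,ẋ)=(-0.030446, -1.335316)
phase 3: p=0.6127, T=0.437, ωT=1.297366, cosh=1.966447, sinh=1.693196; start (x,ẋ)=(-0.030446, -1.335316) → end (x,ẋ)=(-1.413584, -5.858770)

x = -1.4136, ẋ = -5.8588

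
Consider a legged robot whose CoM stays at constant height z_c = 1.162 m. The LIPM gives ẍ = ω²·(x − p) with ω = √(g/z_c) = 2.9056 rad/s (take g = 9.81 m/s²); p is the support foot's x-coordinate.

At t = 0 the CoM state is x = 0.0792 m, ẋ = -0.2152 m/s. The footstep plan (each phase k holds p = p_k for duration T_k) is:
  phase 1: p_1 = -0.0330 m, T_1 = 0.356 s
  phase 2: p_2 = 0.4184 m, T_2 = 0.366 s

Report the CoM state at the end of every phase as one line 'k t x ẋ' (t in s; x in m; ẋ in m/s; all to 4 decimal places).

1 0.3560 0.0537 0.0597
2 0.7220 -0.1464 -1.2547

phase 1: p=-0.0330, T=0.356, ωT=1.034394, cosh=1.584421, sinh=1.228979; start (x,ẋ)=(0.079200, -0.215200) → end (x,ẋ)=(0.053749, 0.059690)
phase 2: p=0.4184, T=0.366, ωT=1.063450, cosh=1.620804, sinh=1.275541; start (x,ẋ)=(0.053749, 0.059690) → end (x,ẋ)=(-0.146424, -1.254728)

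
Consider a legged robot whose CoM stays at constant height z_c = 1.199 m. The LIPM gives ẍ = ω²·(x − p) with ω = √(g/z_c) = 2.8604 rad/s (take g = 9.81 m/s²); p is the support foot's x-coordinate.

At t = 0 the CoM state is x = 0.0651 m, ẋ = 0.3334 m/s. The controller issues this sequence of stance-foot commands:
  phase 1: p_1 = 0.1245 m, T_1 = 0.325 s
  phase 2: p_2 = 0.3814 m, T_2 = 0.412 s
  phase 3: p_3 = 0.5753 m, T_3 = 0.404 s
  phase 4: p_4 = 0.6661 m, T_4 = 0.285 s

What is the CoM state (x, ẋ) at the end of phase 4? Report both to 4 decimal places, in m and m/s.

x = -1.4798, ẋ = -5.9058

phase 1: p=0.1245, T=0.325, ωT=0.929630, cosh=1.464136, sinh=1.069436; start (x,ẋ)=(0.065100, 0.333400) → end (x,ẋ)=(0.162181, 0.306437)
phase 2: p=0.3814, T=0.412, ωT=1.178485, cosh=1.778596, sinh=1.470851; start (x,ẋ)=(0.162181, 0.306437) → end (x,ẋ)=(0.149071, -0.377276)
phase 3: p=0.5753, T=0.404, ωT=1.155602, cosh=1.745401, sinh=1.430533; start (x,ẋ)=(0.149071, -0.377276) → end (x,ẋ)=(-0.357322, -2.402582)
phase 4: p=0.6661, T=0.285, ωT=0.815214, cosh=1.351102, sinh=0.908557; start (x,ẋ)=(-0.357322, -2.402582) → end (x,ẋ)=(-1.479787, -5.905840)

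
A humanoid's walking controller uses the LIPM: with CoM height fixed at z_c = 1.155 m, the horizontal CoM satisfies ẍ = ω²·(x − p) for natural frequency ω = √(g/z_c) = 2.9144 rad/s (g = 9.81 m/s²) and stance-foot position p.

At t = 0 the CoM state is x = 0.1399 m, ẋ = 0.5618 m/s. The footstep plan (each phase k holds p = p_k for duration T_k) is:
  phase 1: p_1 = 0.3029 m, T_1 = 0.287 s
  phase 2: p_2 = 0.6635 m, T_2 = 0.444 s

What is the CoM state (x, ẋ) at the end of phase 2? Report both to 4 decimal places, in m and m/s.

x = 0.0606, ẋ = -1.3457

phase 1: p=0.3029, T=0.287, ωT=0.836433, cosh=1.370686, sinh=0.937433; start (x,ẋ)=(0.139900, 0.561800) → end (x,ẋ)=(0.260184, 0.324727)
phase 2: p=0.6635, T=0.444, ωT=1.293994, cosh=1.960749, sinh=1.686575; start (x,ẋ)=(0.260184, 0.324727) → end (x,ẋ)=(0.060620, -1.345733)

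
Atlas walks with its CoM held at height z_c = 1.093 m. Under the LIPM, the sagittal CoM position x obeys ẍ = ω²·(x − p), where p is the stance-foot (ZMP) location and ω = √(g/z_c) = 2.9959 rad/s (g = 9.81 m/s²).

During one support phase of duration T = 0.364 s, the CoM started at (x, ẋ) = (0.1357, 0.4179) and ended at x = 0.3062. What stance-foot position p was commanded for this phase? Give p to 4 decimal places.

p = 0.1564

ωT = 2.9959·0.364 = 1.090508; cosh(ωT) = 1.655915, sinh(ωT) = 1.319869
x(T) = p + (x₀−p)·cosh(ωT) + (ẋ₀/ω)·sinh(ωT) ⇒ p·(1 − cosh) = x(T) − x₀·cosh − (ẋ₀/ω)·sinh
numerator   = 0.3062 − (0.1357)·1.655915 − (0.4179/2.9959)·1.319869 = -0.102617
denominator = 1 − 1.655915 = -0.655915
p = -0.102617 / -0.655915 = 0.1564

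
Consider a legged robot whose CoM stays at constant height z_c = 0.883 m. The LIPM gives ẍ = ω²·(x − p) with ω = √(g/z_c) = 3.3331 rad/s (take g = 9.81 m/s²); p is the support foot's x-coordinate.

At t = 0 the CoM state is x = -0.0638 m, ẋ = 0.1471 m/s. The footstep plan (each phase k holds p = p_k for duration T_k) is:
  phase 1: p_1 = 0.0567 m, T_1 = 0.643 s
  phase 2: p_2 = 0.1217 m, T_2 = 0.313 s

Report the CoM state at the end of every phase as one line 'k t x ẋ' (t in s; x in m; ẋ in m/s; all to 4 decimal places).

phase 1: p=0.0567, T=0.643, ωT=2.143183, cosh=4.321909, sinh=4.204628; start (x,ẋ)=(-0.063800, 0.147100) → end (x,ẋ)=(-0.278527, -1.052988)
phase 2: p=0.1217, T=0.313, ωT=1.043260, cosh=1.595380, sinh=1.243076; start (x,ẋ)=(-0.278527, -1.052988) → end (x,ẋ)=(-0.909525, -3.338174)

1 0.6430 -0.2785 -1.0530
2 0.9560 -0.9095 -3.3382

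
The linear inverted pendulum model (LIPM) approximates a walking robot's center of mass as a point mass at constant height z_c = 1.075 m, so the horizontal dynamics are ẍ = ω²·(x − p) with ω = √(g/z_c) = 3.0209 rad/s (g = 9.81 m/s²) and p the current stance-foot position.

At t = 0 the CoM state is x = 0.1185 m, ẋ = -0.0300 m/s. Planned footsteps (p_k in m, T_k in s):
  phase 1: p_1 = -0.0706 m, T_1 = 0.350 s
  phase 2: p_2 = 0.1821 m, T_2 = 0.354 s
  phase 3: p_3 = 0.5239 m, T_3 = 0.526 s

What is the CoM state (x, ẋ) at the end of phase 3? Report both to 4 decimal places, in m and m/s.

phase 1: p=-0.0706, T=0.350, ωT=1.057315, cosh=1.613009, sinh=1.265622; start (x,ẋ)=(0.118500, -0.030000) → end (x,ẋ)=(0.221851, 0.674599)
phase 2: p=0.1821, T=0.354, ωT=1.069399, cosh=1.628421, sinh=1.285206; start (x,ẋ)=(0.221851, 0.674599) → end (x,ẋ)=(0.533832, 1.252865)
phase 3: p=0.5239, T=0.526, ωT=1.588993, cosh=2.551473, sinh=2.347342; start (x,ẋ)=(0.533832, 1.252865) → end (x,ẋ)=(1.522761, 3.267082)

x = 1.5228, ẋ = 3.2671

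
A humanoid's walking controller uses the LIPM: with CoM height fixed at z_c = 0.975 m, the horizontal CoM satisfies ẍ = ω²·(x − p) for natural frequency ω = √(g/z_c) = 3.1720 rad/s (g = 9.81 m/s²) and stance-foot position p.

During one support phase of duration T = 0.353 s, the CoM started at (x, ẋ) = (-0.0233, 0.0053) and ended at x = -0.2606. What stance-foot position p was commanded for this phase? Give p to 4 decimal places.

ωT = 3.1720·0.353 = 1.119716; cosh(ωT) = 1.695178, sinh(ωT) = 1.368806
x(T) = p + (x₀−p)·cosh(ωT) + (ẋ₀/ω)·sinh(ωT) ⇒ p·(1 − cosh) = x(T) − x₀·cosh − (ẋ₀/ω)·sinh
numerator   = -0.2606 − (-0.0233)·1.695178 − (0.0053/3.1720)·1.368806 = -0.223389
denominator = 1 − 1.695178 = -0.695178
p = -0.223389 / -0.695178 = 0.3213

p = 0.3213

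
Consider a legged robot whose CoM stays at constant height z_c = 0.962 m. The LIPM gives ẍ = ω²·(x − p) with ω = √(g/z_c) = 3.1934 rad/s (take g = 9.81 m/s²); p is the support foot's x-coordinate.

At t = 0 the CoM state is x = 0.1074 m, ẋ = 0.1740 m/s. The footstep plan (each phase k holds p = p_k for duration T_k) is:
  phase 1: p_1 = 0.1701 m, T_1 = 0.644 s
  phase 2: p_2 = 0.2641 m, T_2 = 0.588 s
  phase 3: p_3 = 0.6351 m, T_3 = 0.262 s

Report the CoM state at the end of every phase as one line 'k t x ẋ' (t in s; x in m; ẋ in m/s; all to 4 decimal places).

1 0.6440 0.1305 -0.0786
2 1.2320 -0.2615 -1.6252
3 1.4940 -1.0713 -4.9129

phase 1: p=0.1701, T=0.644, ωT=2.056550, cosh=3.973420, sinh=3.845525; start (x,ẋ)=(0.107400, 0.174000) → end (x,ẋ)=(0.130499, -0.078600)
phase 2: p=0.2641, T=0.588, ωT=1.877719, cosh=3.345757, sinh=3.192818; start (x,ẋ)=(0.130499, -0.078600) → end (x,ẋ)=(-0.261481, -1.625162)
phase 3: p=0.6351, T=0.262, ωT=0.836671, cosh=1.370909, sinh=0.937759; start (x,ẋ)=(-0.261481, -1.625162) → end (x,ẋ)=(-1.071269, -4.912888)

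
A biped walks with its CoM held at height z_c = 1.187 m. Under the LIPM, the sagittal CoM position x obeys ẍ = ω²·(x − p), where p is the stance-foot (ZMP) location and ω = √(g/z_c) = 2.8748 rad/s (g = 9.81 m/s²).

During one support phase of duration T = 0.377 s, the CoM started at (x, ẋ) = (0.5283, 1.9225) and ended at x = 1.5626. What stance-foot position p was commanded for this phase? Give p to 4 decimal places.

ωT = 2.8748·0.377 = 1.083800; cosh(ωT) = 1.647099, sinh(ωT) = 1.308791
x(T) = p + (x₀−p)·cosh(ωT) + (ẋ₀/ω)·sinh(ωT) ⇒ p·(1 − cosh) = x(T) − x₀·cosh − (ẋ₀/ω)·sinh
numerator   = 1.5626 − (0.5283)·1.647099 − (1.9225/2.8748)·1.308791 = -0.182806
denominator = 1 − 1.647099 = -0.647099
p = -0.182806 / -0.647099 = 0.2825

p = 0.2825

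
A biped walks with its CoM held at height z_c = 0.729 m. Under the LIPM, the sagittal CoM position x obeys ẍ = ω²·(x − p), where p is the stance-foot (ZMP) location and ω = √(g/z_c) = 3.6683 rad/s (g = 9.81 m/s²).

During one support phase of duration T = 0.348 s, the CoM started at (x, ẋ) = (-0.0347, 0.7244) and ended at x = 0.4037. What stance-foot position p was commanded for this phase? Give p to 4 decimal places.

p = -0.1550

ωT = 3.6683·0.348 = 1.276568; cosh(ωT) = 1.931656, sinh(ωT) = 1.652663
x(T) = p + (x₀−p)·cosh(ωT) + (ẋ₀/ω)·sinh(ωT) ⇒ p·(1 − cosh) = x(T) − x₀·cosh − (ẋ₀/ω)·sinh
numerator   = 0.4037 − (-0.0347)·1.931656 − (0.7244/3.6683)·1.652663 = 0.144368
denominator = 1 − 1.931656 = -0.931656
p = 0.144368 / -0.931656 = -0.1550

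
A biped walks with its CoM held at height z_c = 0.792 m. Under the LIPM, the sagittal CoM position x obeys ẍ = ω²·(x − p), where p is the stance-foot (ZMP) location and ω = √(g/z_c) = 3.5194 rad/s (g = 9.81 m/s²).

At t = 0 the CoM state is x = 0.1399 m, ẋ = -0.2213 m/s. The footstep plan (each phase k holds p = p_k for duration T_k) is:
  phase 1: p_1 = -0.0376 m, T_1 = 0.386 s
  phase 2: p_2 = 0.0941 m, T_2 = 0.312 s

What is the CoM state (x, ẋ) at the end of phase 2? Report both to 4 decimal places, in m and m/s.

x = 0.5535, ẋ = 1.6988

phase 1: p=-0.0376, T=0.386, ωT=1.358488, cosh=2.073679, sinh=1.816630; start (x,ẋ)=(0.139900, -0.221300) → end (x,ẋ)=(0.216248, 0.675932)
phase 2: p=0.0941, T=0.312, ωT=1.098053, cosh=1.665921, sinh=1.332401; start (x,ẋ)=(0.216248, 0.675932) → end (x,ẋ)=(0.553489, 1.698832)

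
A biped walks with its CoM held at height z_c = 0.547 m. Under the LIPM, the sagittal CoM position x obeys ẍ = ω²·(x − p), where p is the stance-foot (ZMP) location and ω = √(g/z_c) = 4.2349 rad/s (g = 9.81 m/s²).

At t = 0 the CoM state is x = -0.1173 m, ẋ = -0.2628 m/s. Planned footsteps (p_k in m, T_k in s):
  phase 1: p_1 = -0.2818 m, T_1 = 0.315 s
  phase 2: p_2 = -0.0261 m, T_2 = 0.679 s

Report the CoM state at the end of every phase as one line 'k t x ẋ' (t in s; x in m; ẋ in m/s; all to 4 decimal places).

1 0.3150 -0.0575 0.6971
2 0.9940 1.1494 5.0251

phase 1: p=-0.2818, T=0.315, ωT=1.333993, cosh=2.029798, sinh=1.766375; start (x,ẋ)=(-0.117300, -0.262800) → end (x,ẋ)=(-0.057512, 0.697098)
phase 2: p=-0.0261, T=0.679, ωT=2.875497, cosh=8.895313, sinh=8.838925; start (x,ẋ)=(-0.057512, 0.697098) → end (x,ẋ)=(1.149438, 5.025096)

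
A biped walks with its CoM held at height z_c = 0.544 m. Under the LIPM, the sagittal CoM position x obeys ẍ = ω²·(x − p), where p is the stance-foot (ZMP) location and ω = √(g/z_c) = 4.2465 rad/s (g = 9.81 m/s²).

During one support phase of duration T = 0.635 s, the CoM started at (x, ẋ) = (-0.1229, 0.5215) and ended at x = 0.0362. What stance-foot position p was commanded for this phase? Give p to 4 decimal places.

p = -0.0070

ωT = 4.2465·0.635 = 2.696528; cosh(ωT) = 7.447795, sinh(ωT) = 7.380356
x(T) = p + (x₀−p)·cosh(ωT) + (ẋ₀/ω)·sinh(ωT) ⇒ p·(1 − cosh) = x(T) − x₀·cosh − (ẋ₀/ω)·sinh
numerator   = 0.0362 − (-0.1229)·7.447795 − (0.5215/4.2465)·7.380356 = 0.045175
denominator = 1 − 7.447795 = -6.447795
p = 0.045175 / -6.447795 = -0.0070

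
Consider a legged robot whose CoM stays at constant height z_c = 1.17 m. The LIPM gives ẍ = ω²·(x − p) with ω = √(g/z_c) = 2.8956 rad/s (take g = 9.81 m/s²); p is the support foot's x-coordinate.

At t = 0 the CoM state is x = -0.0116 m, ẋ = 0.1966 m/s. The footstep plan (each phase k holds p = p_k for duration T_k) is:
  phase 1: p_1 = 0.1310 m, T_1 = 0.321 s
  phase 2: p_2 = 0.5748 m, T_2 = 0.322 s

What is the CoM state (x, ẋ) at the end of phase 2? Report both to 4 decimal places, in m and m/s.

phase 1: p=0.1310, T=0.321, ωT=0.929488, cosh=1.463983, sinh=1.069227; start (x,ẋ)=(-0.011600, 0.196600) → end (x,ẋ)=(-0.005168, -0.153678)
phase 2: p=0.5748, T=0.322, ωT=0.932383, cosh=1.467086, sinh=1.073471; start (x,ẋ)=(-0.005168, -0.153678) → end (x,ẋ)=(-0.333035, -2.028197)

x = -0.3330, ẋ = -2.0282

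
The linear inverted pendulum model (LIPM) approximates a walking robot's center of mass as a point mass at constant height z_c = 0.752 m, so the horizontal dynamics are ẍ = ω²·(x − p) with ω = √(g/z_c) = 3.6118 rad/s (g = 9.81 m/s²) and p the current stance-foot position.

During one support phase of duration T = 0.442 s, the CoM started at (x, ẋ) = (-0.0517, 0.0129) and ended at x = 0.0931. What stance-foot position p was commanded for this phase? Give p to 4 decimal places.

ωT = 3.6118·0.442 = 1.596416; cosh(ωT) = 2.568966, sinh(ωT) = 2.366345
x(T) = p + (x₀−p)·cosh(ωT) + (ẋ₀/ω)·sinh(ωT) ⇒ p·(1 − cosh) = x(T) − x₀·cosh − (ẋ₀/ω)·sinh
numerator   = 0.0931 − (-0.0517)·2.568966 − (0.0129/3.6118)·2.366345 = 0.217464
denominator = 1 − 2.568966 = -1.568966
p = 0.217464 / -1.568966 = -0.1386

p = -0.1386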